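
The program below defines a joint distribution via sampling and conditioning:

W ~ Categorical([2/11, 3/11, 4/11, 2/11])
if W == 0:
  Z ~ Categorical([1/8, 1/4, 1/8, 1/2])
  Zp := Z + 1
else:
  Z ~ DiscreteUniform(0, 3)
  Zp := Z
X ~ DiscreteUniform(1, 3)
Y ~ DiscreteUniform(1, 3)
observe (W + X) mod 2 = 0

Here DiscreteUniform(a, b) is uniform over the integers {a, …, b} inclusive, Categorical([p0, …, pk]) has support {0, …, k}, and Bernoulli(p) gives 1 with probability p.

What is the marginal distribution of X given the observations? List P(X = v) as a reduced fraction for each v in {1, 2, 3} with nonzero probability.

P(X=1) = 5/16, P(X=2) = 3/8, P(X=3) = 5/16

Enumerate traces; 72 have nonzero weight after conditioning:
  (W=0, Z=0, X=2, Y=1) weight 1/396
  (W=0, Z=0, X=2, Y=2) weight 1/396
  (W=0, Z=0, X=2, Y=3) weight 1/396
  (W=0, Z=1, X=2, Y=1) weight 1/198
  (W=0, Z=1, X=2, Y=2) weight 1/198
  (W=0, Z=1, X=2, Y=3) weight 1/198
  (W=0, Z=2, X=2, Y=1) weight 1/396
  (W=0, Z=2, X=2, Y=2) weight 1/396
  (W=1, Z=0, X=1, Y=1) weight 1/132
  (W=1, Z=0, X=3, Y=1) weight 1/132
  … 62 more
Group by X:
  weight(X=1) = 5/33
  weight(X=2) = 2/11
  weight(X=3) = 5/33
Total weight = 5/33 + 2/11 + 5/33 = 16/33
P(X=1 | obs) = 5/33 / 16/33 = 5/16
P(X=2 | obs) = 2/11 / 16/33 = 3/8
P(X=3 | obs) = 5/33 / 16/33 = 5/16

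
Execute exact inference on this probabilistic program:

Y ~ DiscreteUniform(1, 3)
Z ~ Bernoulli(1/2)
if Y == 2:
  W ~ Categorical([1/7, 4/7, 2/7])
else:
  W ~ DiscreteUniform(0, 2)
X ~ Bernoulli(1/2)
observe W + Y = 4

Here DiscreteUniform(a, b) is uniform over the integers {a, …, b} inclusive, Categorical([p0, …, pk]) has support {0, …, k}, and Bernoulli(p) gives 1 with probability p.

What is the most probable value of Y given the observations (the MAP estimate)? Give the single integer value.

Enumerate traces; 8 have nonzero weight after conditioning:
  (Y=2, Z=0, W=2, X=0) weight 1/42
  (Y=2, Z=0, W=2, X=1) weight 1/42
  (Y=2, Z=1, W=2, X=0) weight 1/42
  (Y=2, Z=1, W=2, X=1) weight 1/42
  (Y=3, Z=0, W=1, X=0) weight 1/36
  (Y=3, Z=0, W=1, X=1) weight 1/36
  (Y=3, Z=1, W=1, X=0) weight 1/36
  (Y=3, Z=1, W=1, X=1) weight 1/36
Group by Y:
  weight(Y=2) = 2/21
  weight(Y=3) = 1/9
Total weight = 2/21 + 1/9 = 13/63
P(Y=2 | obs) = 2/21 / 13/63 = 6/13
P(Y=3 | obs) = 1/9 / 13/63 = 7/13
argmax = 3

argmax_v P(Y = v | obs) = 3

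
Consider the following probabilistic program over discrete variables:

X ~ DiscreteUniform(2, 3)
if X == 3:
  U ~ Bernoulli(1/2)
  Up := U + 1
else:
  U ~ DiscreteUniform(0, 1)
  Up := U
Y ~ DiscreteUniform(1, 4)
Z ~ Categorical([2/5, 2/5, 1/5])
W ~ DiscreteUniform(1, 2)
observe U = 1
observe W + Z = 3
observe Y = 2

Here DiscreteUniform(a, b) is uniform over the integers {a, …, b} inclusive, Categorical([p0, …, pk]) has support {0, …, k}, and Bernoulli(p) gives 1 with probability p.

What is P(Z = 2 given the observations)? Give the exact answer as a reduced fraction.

P(Z = 2 | obs) = 1/3

Enumerate traces; 4 have nonzero weight after conditioning:
  (X=2, U=1, Y=2, Z=1, W=2) weight 1/80
  (X=2, U=1, Y=2, Z=2, W=1) weight 1/160
  (X=3, U=1, Y=2, Z=1, W=2) weight 1/80
  (X=3, U=1, Y=2, Z=2, W=1) weight 1/160
Group by Z:
  weight(Z=1) = 1/40
  weight(Z=2) = 1/80
Total weight = 1/40 + 1/80 = 3/80
P(Z=1 | obs) = 1/40 / 3/80 = 2/3
P(Z=2 | obs) = 1/80 / 3/80 = 1/3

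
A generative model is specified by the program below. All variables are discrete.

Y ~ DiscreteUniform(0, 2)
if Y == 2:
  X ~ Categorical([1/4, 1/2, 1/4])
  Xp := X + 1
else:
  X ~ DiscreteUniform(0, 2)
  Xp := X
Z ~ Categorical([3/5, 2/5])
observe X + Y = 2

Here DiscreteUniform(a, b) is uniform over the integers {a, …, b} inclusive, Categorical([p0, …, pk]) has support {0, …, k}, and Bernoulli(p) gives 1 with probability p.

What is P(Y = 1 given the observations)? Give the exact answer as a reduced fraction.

P(Y = 1 | obs) = 4/11

Enumerate traces; 6 have nonzero weight after conditioning:
  (Y=0, X=2, Z=0) weight 1/15
  (Y=0, X=2, Z=1) weight 2/45
  (Y=1, X=1, Z=0) weight 1/15
  (Y=1, X=1, Z=1) weight 2/45
  (Y=2, X=0, Z=0) weight 1/20
  (Y=2, X=0, Z=1) weight 1/30
Group by Y:
  weight(Y=0) = 1/9
  weight(Y=1) = 1/9
  weight(Y=2) = 1/12
Total weight = 1/9 + 1/9 + 1/12 = 11/36
P(Y=0 | obs) = 1/9 / 11/36 = 4/11
P(Y=1 | obs) = 1/9 / 11/36 = 4/11
P(Y=2 | obs) = 1/12 / 11/36 = 3/11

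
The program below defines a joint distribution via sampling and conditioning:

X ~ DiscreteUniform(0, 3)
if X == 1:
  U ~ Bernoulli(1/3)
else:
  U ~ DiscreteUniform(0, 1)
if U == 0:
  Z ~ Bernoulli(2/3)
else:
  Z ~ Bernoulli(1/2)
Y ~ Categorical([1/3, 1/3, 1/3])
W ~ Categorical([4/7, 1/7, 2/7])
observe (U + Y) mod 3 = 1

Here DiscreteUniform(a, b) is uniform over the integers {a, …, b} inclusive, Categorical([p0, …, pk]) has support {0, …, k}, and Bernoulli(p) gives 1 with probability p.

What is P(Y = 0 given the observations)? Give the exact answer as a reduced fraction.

Enumerate traces; 48 have nonzero weight after conditioning:
  (X=0, U=0, Z=0, Y=1, W=0) weight 1/126
  (X=0, U=0, Z=0, Y=1, W=1) weight 1/504
  (X=0, U=0, Z=0, Y=1, W=2) weight 1/252
  (X=0, U=0, Z=1, Y=1, W=0) weight 1/63
  (X=0, U=0, Z=1, Y=1, W=1) weight 1/252
  (X=0, U=0, Z=1, Y=1, W=2) weight 1/126
  (X=0, U=1, Z=0, Y=0, W=0) weight 1/84
  (X=0, U=1, Z=0, Y=0, W=1) weight 1/336
  … 40 more
Group by Y:
  weight(Y=0) = 11/72
  weight(Y=1) = 13/72
Total weight = 11/72 + 13/72 = 1/3
P(Y=0 | obs) = 11/72 / 1/3 = 11/24
P(Y=1 | obs) = 13/72 / 1/3 = 13/24

P(Y = 0 | obs) = 11/24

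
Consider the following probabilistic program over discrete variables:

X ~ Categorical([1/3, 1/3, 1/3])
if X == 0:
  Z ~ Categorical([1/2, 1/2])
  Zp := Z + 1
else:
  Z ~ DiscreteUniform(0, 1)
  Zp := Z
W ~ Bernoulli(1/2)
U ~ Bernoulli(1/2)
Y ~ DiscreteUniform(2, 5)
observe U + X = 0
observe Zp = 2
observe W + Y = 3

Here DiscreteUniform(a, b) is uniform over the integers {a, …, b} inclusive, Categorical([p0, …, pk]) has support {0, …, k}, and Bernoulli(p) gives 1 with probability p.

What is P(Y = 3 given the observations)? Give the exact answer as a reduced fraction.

P(Y = 3 | obs) = 1/2

Enumerate traces; 2 have nonzero weight after conditioning:
  (X=0, Z=1, W=0, U=0, Y=3) weight 1/96
  (X=0, Z=1, W=1, U=0, Y=2) weight 1/96
Group by Y:
  weight(Y=2) = 1/96
  weight(Y=3) = 1/96
Total weight = 1/96 + 1/96 = 1/48
P(Y=2 | obs) = 1/96 / 1/48 = 1/2
P(Y=3 | obs) = 1/96 / 1/48 = 1/2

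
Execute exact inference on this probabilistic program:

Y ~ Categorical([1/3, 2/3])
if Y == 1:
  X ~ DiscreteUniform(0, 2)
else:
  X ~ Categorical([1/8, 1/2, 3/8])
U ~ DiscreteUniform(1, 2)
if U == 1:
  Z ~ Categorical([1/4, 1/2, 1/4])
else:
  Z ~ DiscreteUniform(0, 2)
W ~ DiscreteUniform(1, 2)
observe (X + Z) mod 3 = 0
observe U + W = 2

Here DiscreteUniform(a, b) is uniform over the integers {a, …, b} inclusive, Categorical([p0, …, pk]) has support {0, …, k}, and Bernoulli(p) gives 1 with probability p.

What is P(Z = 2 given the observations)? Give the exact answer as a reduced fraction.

Enumerate traces; 6 have nonzero weight after conditioning:
  (Y=0, X=0, U=1, Z=0, W=1) weight 1/384
  (Y=0, X=1, U=1, Z=2, W=1) weight 1/96
  (Y=0, X=2, U=1, Z=1, W=1) weight 1/64
  (Y=1, X=0, U=1, Z=0, W=1) weight 1/72
  (Y=1, X=1, U=1, Z=2, W=1) weight 1/72
  (Y=1, X=2, U=1, Z=1, W=1) weight 1/36
Group by Z:
  weight(Z=0) = 19/1152
  weight(Z=1) = 25/576
  weight(Z=2) = 7/288
Total weight = 19/1152 + 25/576 + 7/288 = 97/1152
P(Z=0 | obs) = 19/1152 / 97/1152 = 19/97
P(Z=1 | obs) = 25/576 / 97/1152 = 50/97
P(Z=2 | obs) = 7/288 / 97/1152 = 28/97

P(Z = 2 | obs) = 28/97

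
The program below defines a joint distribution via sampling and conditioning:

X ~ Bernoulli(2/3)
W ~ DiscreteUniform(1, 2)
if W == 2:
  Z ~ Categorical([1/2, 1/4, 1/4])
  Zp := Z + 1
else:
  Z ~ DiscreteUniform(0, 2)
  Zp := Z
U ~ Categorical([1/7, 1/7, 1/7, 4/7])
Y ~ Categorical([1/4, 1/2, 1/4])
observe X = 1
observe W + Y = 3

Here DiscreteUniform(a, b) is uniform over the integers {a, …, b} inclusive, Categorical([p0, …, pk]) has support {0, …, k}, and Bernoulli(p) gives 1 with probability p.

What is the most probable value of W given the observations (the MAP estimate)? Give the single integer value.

argmax_v P(W = v | obs) = 2

Enumerate traces; 24 have nonzero weight after conditioning:
  (X=1, W=1, Z=0, U=0, Y=2) weight 1/252
  (X=1, W=1, Z=0, U=1, Y=2) weight 1/252
  (X=1, W=1, Z=0, U=2, Y=2) weight 1/252
  (X=1, W=1, Z=0, U=3, Y=2) weight 1/63
  (X=1, W=1, Z=1, U=0, Y=2) weight 1/252
  (X=1, W=1, Z=1, U=1, Y=2) weight 1/252
  (X=1, W=1, Z=1, U=2, Y=2) weight 1/252
  (X=1, W=1, Z=1, U=3, Y=2) weight 1/63
  (X=1, W=2, Z=0, U=0, Y=1) weight 1/84
  … 15 more
Group by W:
  weight(W=1) = 1/12
  weight(W=2) = 1/6
Total weight = 1/12 + 1/6 = 1/4
P(W=1 | obs) = 1/12 / 1/4 = 1/3
P(W=2 | obs) = 1/6 / 1/4 = 2/3
argmax = 2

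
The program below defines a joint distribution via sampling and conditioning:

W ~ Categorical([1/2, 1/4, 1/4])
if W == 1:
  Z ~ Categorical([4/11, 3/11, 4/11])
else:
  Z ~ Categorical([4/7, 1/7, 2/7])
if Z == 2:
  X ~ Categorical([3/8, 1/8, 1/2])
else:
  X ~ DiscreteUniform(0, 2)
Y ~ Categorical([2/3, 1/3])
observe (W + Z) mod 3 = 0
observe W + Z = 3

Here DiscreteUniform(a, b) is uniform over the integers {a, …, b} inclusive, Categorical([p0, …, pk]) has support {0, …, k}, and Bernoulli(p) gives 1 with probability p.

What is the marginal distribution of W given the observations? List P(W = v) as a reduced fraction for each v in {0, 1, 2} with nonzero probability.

P(W=1) = 28/39, P(W=2) = 11/39

Enumerate traces; 12 have nonzero weight after conditioning:
  (W=1, Z=2, X=0, Y=0) weight 1/44
  (W=1, Z=2, X=0, Y=1) weight 1/88
  (W=1, Z=2, X=1, Y=0) weight 1/132
  (W=1, Z=2, X=1, Y=1) weight 1/264
  (W=1, Z=2, X=2, Y=0) weight 1/33
  (W=1, Z=2, X=2, Y=1) weight 1/66
  (W=2, Z=1, X=0, Y=0) weight 1/126
  (W=2, Z=1, X=0, Y=1) weight 1/252
  … 4 more
Group by W:
  weight(W=1) = 1/11
  weight(W=2) = 1/28
Total weight = 1/11 + 1/28 = 39/308
P(W=1 | obs) = 1/11 / 39/308 = 28/39
P(W=2 | obs) = 1/28 / 39/308 = 11/39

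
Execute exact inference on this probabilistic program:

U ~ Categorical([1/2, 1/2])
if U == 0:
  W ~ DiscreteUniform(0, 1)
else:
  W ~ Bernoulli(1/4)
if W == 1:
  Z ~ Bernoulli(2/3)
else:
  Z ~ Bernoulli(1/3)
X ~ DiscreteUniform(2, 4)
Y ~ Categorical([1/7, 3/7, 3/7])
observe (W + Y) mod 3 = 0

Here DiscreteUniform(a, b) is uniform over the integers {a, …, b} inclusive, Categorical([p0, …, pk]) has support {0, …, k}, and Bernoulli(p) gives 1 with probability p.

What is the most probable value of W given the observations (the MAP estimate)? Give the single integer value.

argmax_v P(W = v | obs) = 1

Enumerate traces; 24 have nonzero weight after conditioning:
  (U=0, W=0, Z=0, X=2, Y=0) weight 1/126
  (U=0, W=0, Z=0, X=3, Y=0) weight 1/126
  (U=0, W=0, Z=0, X=4, Y=0) weight 1/126
  (U=0, W=0, Z=1, X=2, Y=0) weight 1/252
  (U=0, W=0, Z=1, X=3, Y=0) weight 1/252
  (U=0, W=0, Z=1, X=4, Y=0) weight 1/252
  (U=0, W=1, Z=0, X=2, Y=2) weight 1/84
  (U=0, W=1, Z=0, X=3, Y=2) weight 1/84
  … 16 more
Group by W:
  weight(W=0) = 5/56
  weight(W=1) = 9/56
Total weight = 5/56 + 9/56 = 1/4
P(W=0 | obs) = 5/56 / 1/4 = 5/14
P(W=1 | obs) = 9/56 / 1/4 = 9/14
argmax = 1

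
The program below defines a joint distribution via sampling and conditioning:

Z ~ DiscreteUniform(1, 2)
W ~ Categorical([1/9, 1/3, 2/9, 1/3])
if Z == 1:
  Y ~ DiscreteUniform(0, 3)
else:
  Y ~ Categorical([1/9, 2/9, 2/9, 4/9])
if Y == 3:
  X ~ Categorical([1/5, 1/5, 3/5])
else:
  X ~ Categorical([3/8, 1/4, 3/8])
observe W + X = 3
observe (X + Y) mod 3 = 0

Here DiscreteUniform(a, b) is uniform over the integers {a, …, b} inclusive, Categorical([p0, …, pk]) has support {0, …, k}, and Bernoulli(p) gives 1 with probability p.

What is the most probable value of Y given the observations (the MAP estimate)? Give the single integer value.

Enumerate traces; 8 have nonzero weight after conditioning:
  (Z=1, W=1, Y=1, X=2) weight 1/64
  (Z=1, W=2, Y=2, X=1) weight 1/144
  (Z=1, W=3, Y=0, X=0) weight 1/64
  (Z=1, W=3, Y=3, X=0) weight 1/120
  (Z=2, W=1, Y=1, X=2) weight 1/72
  (Z=2, W=2, Y=2, X=1) weight 1/162
  (Z=2, W=3, Y=0, X=0) weight 1/144
  (Z=2, W=3, Y=3, X=0) weight 2/135
Group by Y:
  weight(Y=0) = 13/576
  weight(Y=1) = 17/576
  weight(Y=2) = 17/1296
  weight(Y=3) = 5/216
Total weight = 13/576 + 17/576 + 17/1296 + 5/216 = 229/2592
P(Y=0 | obs) = 13/576 / 229/2592 = 117/458
P(Y=1 | obs) = 17/576 / 229/2592 = 153/458
P(Y=2 | obs) = 17/1296 / 229/2592 = 34/229
P(Y=3 | obs) = 5/216 / 229/2592 = 60/229
argmax = 1

argmax_v P(Y = v | obs) = 1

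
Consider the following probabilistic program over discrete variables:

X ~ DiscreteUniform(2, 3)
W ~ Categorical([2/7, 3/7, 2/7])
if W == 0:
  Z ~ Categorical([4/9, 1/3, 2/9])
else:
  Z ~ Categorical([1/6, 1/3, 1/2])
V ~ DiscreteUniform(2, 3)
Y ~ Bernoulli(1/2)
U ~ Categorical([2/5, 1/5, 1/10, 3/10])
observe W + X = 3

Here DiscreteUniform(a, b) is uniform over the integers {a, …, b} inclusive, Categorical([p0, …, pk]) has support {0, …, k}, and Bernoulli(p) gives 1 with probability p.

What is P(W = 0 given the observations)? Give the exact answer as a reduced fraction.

P(W = 0 | obs) = 2/5

Enumerate traces; 96 have nonzero weight after conditioning:
  (X=2, W=1, Z=0, V=2, Y=0, U=0) weight 1/280
  (X=2, W=1, Z=0, V=2, Y=0, U=1) weight 1/560
  (X=2, W=1, Z=0, V=2, Y=0, U=2) weight 1/1120
  (X=2, W=1, Z=0, V=2, Y=0, U=3) weight 3/1120
  (X=2, W=1, Z=0, V=2, Y=1, U=0) weight 1/280
  (X=2, W=1, Z=0, V=2, Y=1, U=1) weight 1/560
  (X=2, W=1, Z=0, V=2, Y=1, U=2) weight 1/1120
  (X=2, W=1, Z=0, V=2, Y=1, U=3) weight 3/1120
  (X=3, W=0, Z=0, V=2, Y=0, U=0) weight 2/315
  … 87 more
Group by W:
  weight(W=0) = 1/7
  weight(W=1) = 3/14
Total weight = 1/7 + 3/14 = 5/14
P(W=0 | obs) = 1/7 / 5/14 = 2/5
P(W=1 | obs) = 3/14 / 5/14 = 3/5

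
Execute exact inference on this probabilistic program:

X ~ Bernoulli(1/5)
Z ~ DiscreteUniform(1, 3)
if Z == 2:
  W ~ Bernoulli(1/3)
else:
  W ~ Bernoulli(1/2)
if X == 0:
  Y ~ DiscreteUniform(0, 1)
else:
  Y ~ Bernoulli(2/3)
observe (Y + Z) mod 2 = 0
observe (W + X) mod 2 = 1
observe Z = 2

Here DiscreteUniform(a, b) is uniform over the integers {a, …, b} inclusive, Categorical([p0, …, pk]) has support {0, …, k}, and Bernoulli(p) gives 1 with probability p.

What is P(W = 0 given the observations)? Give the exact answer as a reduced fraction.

Enumerate traces; 2 have nonzero weight after conditioning:
  (X=0, Z=2, W=1, Y=0) weight 2/45
  (X=1, Z=2, W=0, Y=0) weight 2/135
Group by W:
  weight(W=0) = 2/135
  weight(W=1) = 2/45
Total weight = 2/135 + 2/45 = 8/135
P(W=0 | obs) = 2/135 / 8/135 = 1/4
P(W=1 | obs) = 2/45 / 8/135 = 3/4

P(W = 0 | obs) = 1/4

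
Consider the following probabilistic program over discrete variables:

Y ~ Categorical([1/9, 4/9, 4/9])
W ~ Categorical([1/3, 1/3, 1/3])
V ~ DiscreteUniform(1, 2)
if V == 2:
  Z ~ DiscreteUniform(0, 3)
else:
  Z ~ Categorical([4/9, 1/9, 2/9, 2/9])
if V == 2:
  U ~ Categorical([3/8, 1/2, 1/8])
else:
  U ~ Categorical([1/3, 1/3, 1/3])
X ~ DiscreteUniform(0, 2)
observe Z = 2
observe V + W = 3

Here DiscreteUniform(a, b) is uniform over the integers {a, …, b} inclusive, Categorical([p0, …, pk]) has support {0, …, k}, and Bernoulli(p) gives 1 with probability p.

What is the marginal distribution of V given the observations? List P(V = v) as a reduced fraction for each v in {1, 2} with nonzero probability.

P(V=1) = 8/17, P(V=2) = 9/17

Enumerate traces; 54 have nonzero weight after conditioning:
  (Y=0, W=1, V=2, Z=2, U=0, X=0) weight 1/1728
  (Y=0, W=1, V=2, Z=2, U=0, X=1) weight 1/1728
  (Y=0, W=1, V=2, Z=2, U=0, X=2) weight 1/1728
  (Y=0, W=1, V=2, Z=2, U=1, X=0) weight 1/1296
  (Y=0, W=1, V=2, Z=2, U=1, X=1) weight 1/1296
  (Y=0, W=1, V=2, Z=2, U=1, X=2) weight 1/1296
  (Y=0, W=1, V=2, Z=2, U=2, X=0) weight 1/5184
  (Y=0, W=1, V=2, Z=2, U=2, X=1) weight 1/5184
  (Y=0, W=2, V=1, Z=2, U=0, X=0) weight 1/2187
  … 45 more
Group by V:
  weight(V=1) = 1/27
  weight(V=2) = 1/24
Total weight = 1/27 + 1/24 = 17/216
P(V=1 | obs) = 1/27 / 17/216 = 8/17
P(V=2 | obs) = 1/24 / 17/216 = 9/17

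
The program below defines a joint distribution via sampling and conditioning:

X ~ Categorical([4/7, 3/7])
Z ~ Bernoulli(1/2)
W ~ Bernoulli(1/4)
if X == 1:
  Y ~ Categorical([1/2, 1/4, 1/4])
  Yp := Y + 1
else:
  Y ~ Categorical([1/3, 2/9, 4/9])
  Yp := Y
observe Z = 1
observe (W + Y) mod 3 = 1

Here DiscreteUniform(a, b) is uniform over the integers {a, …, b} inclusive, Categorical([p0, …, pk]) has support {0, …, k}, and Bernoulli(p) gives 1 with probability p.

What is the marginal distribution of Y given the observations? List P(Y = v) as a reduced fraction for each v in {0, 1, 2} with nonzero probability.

Enumerate traces; 4 have nonzero weight after conditioning:
  (X=0, Z=1, W=0, Y=1) weight 1/21
  (X=0, Z=1, W=1, Y=0) weight 1/42
  (X=1, Z=1, W=0, Y=1) weight 9/224
  (X=1, Z=1, W=1, Y=0) weight 3/112
Group by Y:
  weight(Y=0) = 17/336
  weight(Y=1) = 59/672
Total weight = 17/336 + 59/672 = 31/224
P(Y=0 | obs) = 17/336 / 31/224 = 34/93
P(Y=1 | obs) = 59/672 / 31/224 = 59/93

P(Y=0) = 34/93, P(Y=1) = 59/93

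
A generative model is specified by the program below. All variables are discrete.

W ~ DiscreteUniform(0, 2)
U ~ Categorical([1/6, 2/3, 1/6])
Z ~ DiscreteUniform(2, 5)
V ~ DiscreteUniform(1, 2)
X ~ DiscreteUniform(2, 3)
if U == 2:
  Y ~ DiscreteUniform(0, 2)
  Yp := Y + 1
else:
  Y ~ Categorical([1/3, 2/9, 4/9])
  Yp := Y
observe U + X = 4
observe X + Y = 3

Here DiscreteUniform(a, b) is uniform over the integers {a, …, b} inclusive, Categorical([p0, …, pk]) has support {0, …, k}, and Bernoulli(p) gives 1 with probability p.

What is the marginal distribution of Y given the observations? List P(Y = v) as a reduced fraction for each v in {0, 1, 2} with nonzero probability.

Enumerate traces; 48 have nonzero weight after conditioning:
  (W=0, U=1, Z=2, V=1, X=3, Y=0) weight 1/216
  (W=0, U=1, Z=2, V=2, X=3, Y=0) weight 1/216
  (W=0, U=1, Z=3, V=1, X=3, Y=0) weight 1/216
  (W=0, U=1, Z=3, V=2, X=3, Y=0) weight 1/216
  (W=0, U=1, Z=4, V=1, X=3, Y=0) weight 1/216
  (W=0, U=1, Z=4, V=2, X=3, Y=0) weight 1/216
  (W=0, U=1, Z=5, V=1, X=3, Y=0) weight 1/216
  (W=0, U=1, Z=5, V=2, X=3, Y=0) weight 1/216
  (W=0, U=2, Z=2, V=1, X=2, Y=1) weight 1/864
  … 39 more
Group by Y:
  weight(Y=0) = 1/9
  weight(Y=1) = 1/36
Total weight = 1/9 + 1/36 = 5/36
P(Y=0 | obs) = 1/9 / 5/36 = 4/5
P(Y=1 | obs) = 1/36 / 5/36 = 1/5

P(Y=0) = 4/5, P(Y=1) = 1/5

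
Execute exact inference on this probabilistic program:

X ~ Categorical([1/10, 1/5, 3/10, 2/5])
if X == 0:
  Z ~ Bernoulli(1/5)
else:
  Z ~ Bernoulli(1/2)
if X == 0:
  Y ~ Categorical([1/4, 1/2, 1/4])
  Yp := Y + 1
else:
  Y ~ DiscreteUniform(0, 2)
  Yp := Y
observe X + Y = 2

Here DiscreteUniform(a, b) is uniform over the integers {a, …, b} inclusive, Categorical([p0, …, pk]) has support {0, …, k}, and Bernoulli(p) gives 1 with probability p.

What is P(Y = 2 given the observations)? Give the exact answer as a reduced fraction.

P(Y = 2 | obs) = 3/23

Enumerate traces; 6 have nonzero weight after conditioning:
  (X=0, Z=0, Y=2) weight 1/50
  (X=0, Z=1, Y=2) weight 1/200
  (X=1, Z=0, Y=1) weight 1/30
  (X=1, Z=1, Y=1) weight 1/30
  (X=2, Z=0, Y=0) weight 1/20
  (X=2, Z=1, Y=0) weight 1/20
Group by Y:
  weight(Y=0) = 1/10
  weight(Y=1) = 1/15
  weight(Y=2) = 1/40
Total weight = 1/10 + 1/15 + 1/40 = 23/120
P(Y=0 | obs) = 1/10 / 23/120 = 12/23
P(Y=1 | obs) = 1/15 / 23/120 = 8/23
P(Y=2 | obs) = 1/40 / 23/120 = 3/23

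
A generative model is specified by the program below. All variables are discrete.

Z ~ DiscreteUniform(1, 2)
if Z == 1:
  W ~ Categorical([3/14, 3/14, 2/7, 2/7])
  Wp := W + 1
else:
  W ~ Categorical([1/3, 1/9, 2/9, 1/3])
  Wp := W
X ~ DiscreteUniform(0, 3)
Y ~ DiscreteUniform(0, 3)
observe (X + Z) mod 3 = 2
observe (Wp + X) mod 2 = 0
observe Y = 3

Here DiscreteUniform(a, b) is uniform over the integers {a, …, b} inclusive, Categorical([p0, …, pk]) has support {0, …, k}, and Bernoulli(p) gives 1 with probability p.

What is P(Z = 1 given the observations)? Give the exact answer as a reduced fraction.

P(Z = 1 | obs) = 1/3

Enumerate traces; 6 have nonzero weight after conditioning:
  (Z=1, W=0, X=1, Y=3) weight 3/448
  (Z=1, W=2, X=1, Y=3) weight 1/112
  (Z=2, W=0, X=0, Y=3) weight 1/96
  (Z=2, W=1, X=3, Y=3) weight 1/288
  (Z=2, W=2, X=0, Y=3) weight 1/144
  (Z=2, W=3, X=3, Y=3) weight 1/96
Group by Z:
  weight(Z=1) = 1/64
  weight(Z=2) = 1/32
Total weight = 1/64 + 1/32 = 3/64
P(Z=1 | obs) = 1/64 / 3/64 = 1/3
P(Z=2 | obs) = 1/32 / 3/64 = 2/3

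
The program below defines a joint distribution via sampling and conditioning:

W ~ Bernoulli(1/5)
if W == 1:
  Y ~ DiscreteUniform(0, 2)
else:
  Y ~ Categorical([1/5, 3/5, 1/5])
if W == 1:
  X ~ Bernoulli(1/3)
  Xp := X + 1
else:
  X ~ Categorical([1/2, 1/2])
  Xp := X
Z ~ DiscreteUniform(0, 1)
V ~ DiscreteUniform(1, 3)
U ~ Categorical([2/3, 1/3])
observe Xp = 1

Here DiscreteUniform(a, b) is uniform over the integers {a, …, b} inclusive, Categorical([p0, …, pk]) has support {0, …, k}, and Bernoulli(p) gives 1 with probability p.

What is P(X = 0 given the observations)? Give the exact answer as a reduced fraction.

Enumerate traces; 72 have nonzero weight after conditioning:
  (W=0, Y=0, X=1, Z=0, V=1, U=0) weight 2/225
  (W=0, Y=0, X=1, Z=0, V=1, U=1) weight 1/225
  (W=0, Y=0, X=1, Z=0, V=2, U=0) weight 2/225
  (W=0, Y=0, X=1, Z=0, V=2, U=1) weight 1/225
  (W=0, Y=0, X=1, Z=0, V=3, U=0) weight 2/225
  (W=0, Y=0, X=1, Z=0, V=3, U=1) weight 1/225
  (W=0, Y=0, X=1, Z=1, V=1, U=0) weight 2/225
  (W=0, Y=0, X=1, Z=1, V=1, U=1) weight 1/225
  (W=1, Y=0, X=0, Z=0, V=1, U=0) weight 2/405
  … 63 more
Group by X:
  weight(X=0) = 2/15
  weight(X=1) = 2/5
Total weight = 2/15 + 2/5 = 8/15
P(X=0 | obs) = 2/15 / 8/15 = 1/4
P(X=1 | obs) = 2/5 / 8/15 = 3/4

P(X = 0 | obs) = 1/4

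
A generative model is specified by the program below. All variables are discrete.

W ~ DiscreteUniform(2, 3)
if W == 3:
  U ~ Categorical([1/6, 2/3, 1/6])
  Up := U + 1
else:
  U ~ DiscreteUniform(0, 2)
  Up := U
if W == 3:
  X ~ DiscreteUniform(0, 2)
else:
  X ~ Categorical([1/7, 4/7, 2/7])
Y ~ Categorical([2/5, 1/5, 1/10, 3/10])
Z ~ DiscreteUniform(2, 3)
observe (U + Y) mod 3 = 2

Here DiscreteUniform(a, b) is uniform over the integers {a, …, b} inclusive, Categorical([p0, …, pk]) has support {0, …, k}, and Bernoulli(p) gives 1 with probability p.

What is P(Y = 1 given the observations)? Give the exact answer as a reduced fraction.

P(Y = 1 | obs) = 1/3

Enumerate traces; 48 have nonzero weight after conditioning:
  (W=2, U=0, X=0, Y=2, Z=2) weight 1/840
  (W=2, U=0, X=0, Y=2, Z=3) weight 1/840
  (W=2, U=0, X=1, Y=2, Z=2) weight 1/210
  (W=2, U=0, X=1, Y=2, Z=3) weight 1/210
  (W=2, U=0, X=2, Y=2, Z=2) weight 1/420
  (W=2, U=0, X=2, Y=2, Z=3) weight 1/420
  (W=2, U=1, X=0, Y=1, Z=2) weight 1/420
  (W=2, U=1, X=0, Y=1, Z=3) weight 1/420
  (W=2, U=2, X=0, Y=0, Z=2) weight 1/210
  (W=2, U=2, X=0, Y=3, Z=2) weight 1/280
  … 38 more
Group by Y:
  weight(Y=0) = 1/10
  weight(Y=1) = 1/10
  weight(Y=2) = 1/40
  weight(Y=3) = 3/40
Total weight = 1/10 + 1/10 + 1/40 + 3/40 = 3/10
P(Y=0 | obs) = 1/10 / 3/10 = 1/3
P(Y=1 | obs) = 1/10 / 3/10 = 1/3
P(Y=2 | obs) = 1/40 / 3/10 = 1/12
P(Y=3 | obs) = 3/40 / 3/10 = 1/4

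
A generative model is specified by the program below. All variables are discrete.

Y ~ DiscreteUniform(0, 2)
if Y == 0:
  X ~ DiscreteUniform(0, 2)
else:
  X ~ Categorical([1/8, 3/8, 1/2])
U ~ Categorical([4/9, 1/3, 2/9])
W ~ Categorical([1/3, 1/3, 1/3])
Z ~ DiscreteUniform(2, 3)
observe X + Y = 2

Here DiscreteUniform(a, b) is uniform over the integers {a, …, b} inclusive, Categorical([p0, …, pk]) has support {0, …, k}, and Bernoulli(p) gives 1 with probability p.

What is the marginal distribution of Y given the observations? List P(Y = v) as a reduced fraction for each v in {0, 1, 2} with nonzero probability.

P(Y=0) = 2/5, P(Y=1) = 9/20, P(Y=2) = 3/20

Enumerate traces; 54 have nonzero weight after conditioning:
  (Y=0, X=2, U=0, W=0, Z=2) weight 2/243
  (Y=0, X=2, U=0, W=0, Z=3) weight 2/243
  (Y=0, X=2, U=0, W=1, Z=2) weight 2/243
  (Y=0, X=2, U=0, W=1, Z=3) weight 2/243
  (Y=0, X=2, U=0, W=2, Z=2) weight 2/243
  (Y=0, X=2, U=0, W=2, Z=3) weight 2/243
  (Y=0, X=2, U=1, W=0, Z=2) weight 1/162
  (Y=0, X=2, U=1, W=0, Z=3) weight 1/162
  (Y=1, X=1, U=0, W=0, Z=2) weight 1/108
  (Y=2, X=0, U=0, W=0, Z=2) weight 1/324
  … 44 more
Group by Y:
  weight(Y=0) = 1/9
  weight(Y=1) = 1/8
  weight(Y=2) = 1/24
Total weight = 1/9 + 1/8 + 1/24 = 5/18
P(Y=0 | obs) = 1/9 / 5/18 = 2/5
P(Y=1 | obs) = 1/8 / 5/18 = 9/20
P(Y=2 | obs) = 1/24 / 5/18 = 3/20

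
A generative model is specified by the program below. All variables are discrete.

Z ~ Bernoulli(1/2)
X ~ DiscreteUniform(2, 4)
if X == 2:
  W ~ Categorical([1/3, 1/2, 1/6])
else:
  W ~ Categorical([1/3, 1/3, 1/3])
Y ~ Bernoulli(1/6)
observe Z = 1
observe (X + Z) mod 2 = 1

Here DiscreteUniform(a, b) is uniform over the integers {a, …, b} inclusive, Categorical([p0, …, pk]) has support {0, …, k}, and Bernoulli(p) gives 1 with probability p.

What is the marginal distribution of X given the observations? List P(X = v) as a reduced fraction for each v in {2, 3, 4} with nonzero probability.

P(X=2) = 1/2, P(X=4) = 1/2

Enumerate traces; 12 have nonzero weight after conditioning:
  (Z=1, X=2, W=0, Y=0) weight 5/108
  (Z=1, X=2, W=0, Y=1) weight 1/108
  (Z=1, X=2, W=1, Y=0) weight 5/72
  (Z=1, X=2, W=1, Y=1) weight 1/72
  (Z=1, X=2, W=2, Y=0) weight 5/216
  (Z=1, X=2, W=2, Y=1) weight 1/216
  (Z=1, X=4, W=0, Y=0) weight 5/108
  (Z=1, X=4, W=0, Y=1) weight 1/108
  … 4 more
Group by X:
  weight(X=2) = 1/6
  weight(X=4) = 1/6
Total weight = 1/6 + 1/6 = 1/3
P(X=2 | obs) = 1/6 / 1/3 = 1/2
P(X=4 | obs) = 1/6 / 1/3 = 1/2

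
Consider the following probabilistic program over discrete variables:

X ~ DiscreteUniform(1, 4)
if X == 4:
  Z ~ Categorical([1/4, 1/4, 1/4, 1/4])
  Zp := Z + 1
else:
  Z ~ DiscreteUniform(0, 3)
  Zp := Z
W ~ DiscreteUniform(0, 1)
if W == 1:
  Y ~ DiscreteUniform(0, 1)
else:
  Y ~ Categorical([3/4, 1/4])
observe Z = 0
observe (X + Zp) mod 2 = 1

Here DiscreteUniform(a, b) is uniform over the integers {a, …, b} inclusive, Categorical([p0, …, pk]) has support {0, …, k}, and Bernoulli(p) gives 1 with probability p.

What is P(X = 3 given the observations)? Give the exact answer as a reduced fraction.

P(X = 3 | obs) = 1/3

Enumerate traces; 12 have nonzero weight after conditioning:
  (X=1, Z=0, W=0, Y=0) weight 3/128
  (X=1, Z=0, W=0, Y=1) weight 1/128
  (X=1, Z=0, W=1, Y=0) weight 1/64
  (X=1, Z=0, W=1, Y=1) weight 1/64
  (X=3, Z=0, W=0, Y=0) weight 3/128
  (X=3, Z=0, W=0, Y=1) weight 1/128
  (X=3, Z=0, W=1, Y=0) weight 1/64
  (X=3, Z=0, W=1, Y=1) weight 1/64
  (X=4, Z=0, W=0, Y=0) weight 3/128
  … 3 more
Group by X:
  weight(X=1) = 1/16
  weight(X=3) = 1/16
  weight(X=4) = 1/16
Total weight = 1/16 + 1/16 + 1/16 = 3/16
P(X=1 | obs) = 1/16 / 3/16 = 1/3
P(X=3 | obs) = 1/16 / 3/16 = 1/3
P(X=4 | obs) = 1/16 / 3/16 = 1/3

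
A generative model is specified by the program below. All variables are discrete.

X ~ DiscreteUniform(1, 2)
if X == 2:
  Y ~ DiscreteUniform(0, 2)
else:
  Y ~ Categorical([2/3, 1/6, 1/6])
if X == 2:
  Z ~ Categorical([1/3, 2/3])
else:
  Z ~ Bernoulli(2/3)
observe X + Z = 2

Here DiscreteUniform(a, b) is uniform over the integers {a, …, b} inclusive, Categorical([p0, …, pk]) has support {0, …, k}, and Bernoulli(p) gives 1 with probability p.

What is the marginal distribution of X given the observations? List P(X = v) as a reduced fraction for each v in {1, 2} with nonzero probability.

P(X=1) = 2/3, P(X=2) = 1/3

Enumerate traces; 6 have nonzero weight after conditioning:
  (X=1, Y=0, Z=1) weight 2/9
  (X=1, Y=1, Z=1) weight 1/18
  (X=1, Y=2, Z=1) weight 1/18
  (X=2, Y=0, Z=0) weight 1/18
  (X=2, Y=1, Z=0) weight 1/18
  (X=2, Y=2, Z=0) weight 1/18
Group by X:
  weight(X=1) = 1/3
  weight(X=2) = 1/6
Total weight = 1/3 + 1/6 = 1/2
P(X=1 | obs) = 1/3 / 1/2 = 2/3
P(X=2 | obs) = 1/6 / 1/2 = 1/3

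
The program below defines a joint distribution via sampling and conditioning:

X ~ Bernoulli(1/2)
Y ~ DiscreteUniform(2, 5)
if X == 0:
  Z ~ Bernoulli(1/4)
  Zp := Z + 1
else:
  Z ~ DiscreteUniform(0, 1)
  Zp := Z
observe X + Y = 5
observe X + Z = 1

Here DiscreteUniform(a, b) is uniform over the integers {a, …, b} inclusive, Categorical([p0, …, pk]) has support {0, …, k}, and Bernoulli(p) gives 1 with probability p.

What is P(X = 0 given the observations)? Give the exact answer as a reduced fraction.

P(X = 0 | obs) = 1/3

Enumerate traces; 2 have nonzero weight after conditioning:
  (X=0, Y=5, Z=1) weight 1/32
  (X=1, Y=4, Z=0) weight 1/16
Group by X:
  weight(X=0) = 1/32
  weight(X=1) = 1/16
Total weight = 1/32 + 1/16 = 3/32
P(X=0 | obs) = 1/32 / 3/32 = 1/3
P(X=1 | obs) = 1/16 / 3/32 = 2/3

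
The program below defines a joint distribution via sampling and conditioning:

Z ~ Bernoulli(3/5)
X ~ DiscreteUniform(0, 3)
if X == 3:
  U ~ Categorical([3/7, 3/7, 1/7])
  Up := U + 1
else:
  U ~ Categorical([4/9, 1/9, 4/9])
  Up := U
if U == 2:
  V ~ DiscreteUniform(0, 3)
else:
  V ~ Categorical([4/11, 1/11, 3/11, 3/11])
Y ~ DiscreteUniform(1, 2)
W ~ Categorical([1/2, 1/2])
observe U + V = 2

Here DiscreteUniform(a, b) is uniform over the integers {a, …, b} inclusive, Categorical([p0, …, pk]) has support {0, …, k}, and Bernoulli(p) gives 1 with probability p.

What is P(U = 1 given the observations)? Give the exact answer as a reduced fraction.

P(U = 1 | obs) = 64/849

Enumerate traces; 96 have nonzero weight after conditioning:
  (Z=0, X=0, U=0, V=2, Y=1, W=0) weight 1/330
  (Z=0, X=0, U=0, V=2, Y=1, W=1) weight 1/330
  (Z=0, X=0, U=0, V=2, Y=2, W=0) weight 1/330
  (Z=0, X=0, U=0, V=2, Y=2, W=1) weight 1/330
  (Z=0, X=0, U=1, V=1, Y=1, W=0) weight 1/3960
  (Z=0, X=0, U=1, V=1, Y=1, W=1) weight 1/3960
  (Z=0, X=0, U=1, V=1, Y=2, W=0) weight 1/3960
  (Z=0, X=0, U=1, V=1, Y=2, W=1) weight 1/3960
  (Z=0, X=0, U=2, V=0, Y=1, W=0) weight 1/360
  … 87 more
Group by U:
  weight(U=0) = 37/308
  weight(U=1) = 4/231
  weight(U=2) = 31/336
Total weight = 37/308 + 4/231 + 31/336 = 283/1232
P(U=0 | obs) = 37/308 / 283/1232 = 148/283
P(U=1 | obs) = 4/231 / 283/1232 = 64/849
P(U=2 | obs) = 31/336 / 283/1232 = 341/849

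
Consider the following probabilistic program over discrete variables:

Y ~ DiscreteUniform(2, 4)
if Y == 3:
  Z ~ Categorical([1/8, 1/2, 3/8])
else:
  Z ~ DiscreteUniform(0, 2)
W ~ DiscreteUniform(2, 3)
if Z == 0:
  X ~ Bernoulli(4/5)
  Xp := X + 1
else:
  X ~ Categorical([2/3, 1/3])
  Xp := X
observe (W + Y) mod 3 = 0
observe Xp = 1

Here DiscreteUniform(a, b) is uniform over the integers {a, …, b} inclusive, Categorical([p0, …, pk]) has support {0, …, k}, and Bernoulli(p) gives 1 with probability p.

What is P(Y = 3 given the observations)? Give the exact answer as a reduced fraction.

Enumerate traces; 6 have nonzero weight after conditioning:
  (Y=3, Z=0, W=3, X=0) weight 1/240
  (Y=3, Z=1, W=3, X=1) weight 1/36
  (Y=3, Z=2, W=3, X=1) weight 1/48
  (Y=4, Z=0, W=2, X=0) weight 1/90
  (Y=4, Z=1, W=2, X=1) weight 1/54
  (Y=4, Z=2, W=2, X=1) weight 1/54
Group by Y:
  weight(Y=3) = 19/360
  weight(Y=4) = 13/270
Total weight = 19/360 + 13/270 = 109/1080
P(Y=3 | obs) = 19/360 / 109/1080 = 57/109
P(Y=4 | obs) = 13/270 / 109/1080 = 52/109

P(Y = 3 | obs) = 57/109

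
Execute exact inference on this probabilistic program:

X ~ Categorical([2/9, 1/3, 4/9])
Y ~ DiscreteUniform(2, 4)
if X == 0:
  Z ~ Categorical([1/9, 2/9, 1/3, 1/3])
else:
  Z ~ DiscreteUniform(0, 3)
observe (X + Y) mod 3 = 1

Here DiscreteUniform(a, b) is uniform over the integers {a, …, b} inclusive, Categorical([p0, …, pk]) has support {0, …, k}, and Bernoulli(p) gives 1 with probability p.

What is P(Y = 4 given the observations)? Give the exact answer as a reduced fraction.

Enumerate traces; 12 have nonzero weight after conditioning:
  (X=0, Y=4, Z=0) weight 2/243
  (X=0, Y=4, Z=1) weight 4/243
  (X=0, Y=4, Z=2) weight 2/81
  (X=0, Y=4, Z=3) weight 2/81
  (X=1, Y=3, Z=0) weight 1/36
  (X=1, Y=3, Z=1) weight 1/36
  (X=1, Y=3, Z=2) weight 1/36
  (X=1, Y=3, Z=3) weight 1/36
  (X=2, Y=2, Z=0) weight 1/27
  … 3 more
Group by Y:
  weight(Y=2) = 4/27
  weight(Y=3) = 1/9
  weight(Y=4) = 2/27
Total weight = 4/27 + 1/9 + 2/27 = 1/3
P(Y=2 | obs) = 4/27 / 1/3 = 4/9
P(Y=3 | obs) = 1/9 / 1/3 = 1/3
P(Y=4 | obs) = 2/27 / 1/3 = 2/9

P(Y = 4 | obs) = 2/9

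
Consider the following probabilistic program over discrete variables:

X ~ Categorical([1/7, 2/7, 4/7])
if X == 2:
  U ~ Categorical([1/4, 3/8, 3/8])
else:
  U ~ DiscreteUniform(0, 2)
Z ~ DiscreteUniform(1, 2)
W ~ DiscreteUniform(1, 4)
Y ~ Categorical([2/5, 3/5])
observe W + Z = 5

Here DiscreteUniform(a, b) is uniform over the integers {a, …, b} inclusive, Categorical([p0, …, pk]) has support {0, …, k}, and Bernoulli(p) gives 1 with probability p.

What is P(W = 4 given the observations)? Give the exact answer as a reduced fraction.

Enumerate traces; 36 have nonzero weight after conditioning:
  (X=0, U=0, Z=1, W=4, Y=0) weight 1/420
  (X=0, U=0, Z=1, W=4, Y=1) weight 1/280
  (X=0, U=0, Z=2, W=3, Y=0) weight 1/420
  (X=0, U=0, Z=2, W=3, Y=1) weight 1/280
  (X=0, U=1, Z=1, W=4, Y=0) weight 1/420
  (X=0, U=1, Z=1, W=4, Y=1) weight 1/280
  (X=0, U=1, Z=2, W=3, Y=0) weight 1/420
  (X=0, U=1, Z=2, W=3, Y=1) weight 1/280
  … 28 more
Group by W:
  weight(W=3) = 1/8
  weight(W=4) = 1/8
Total weight = 1/8 + 1/8 = 1/4
P(W=3 | obs) = 1/8 / 1/4 = 1/2
P(W=4 | obs) = 1/8 / 1/4 = 1/2

P(W = 4 | obs) = 1/2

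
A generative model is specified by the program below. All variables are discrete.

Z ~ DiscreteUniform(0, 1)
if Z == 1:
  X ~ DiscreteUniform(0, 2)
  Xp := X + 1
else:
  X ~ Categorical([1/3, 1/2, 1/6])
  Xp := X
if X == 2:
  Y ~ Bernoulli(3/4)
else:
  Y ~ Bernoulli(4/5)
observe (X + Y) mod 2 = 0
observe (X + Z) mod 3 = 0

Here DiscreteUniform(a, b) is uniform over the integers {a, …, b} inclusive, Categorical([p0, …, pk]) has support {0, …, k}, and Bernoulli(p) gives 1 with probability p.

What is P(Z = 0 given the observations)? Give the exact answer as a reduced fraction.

Enumerate traces; 2 have nonzero weight after conditioning:
  (Z=0, X=0, Y=0) weight 1/30
  (Z=1, X=2, Y=0) weight 1/24
Group by Z:
  weight(Z=0) = 1/30
  weight(Z=1) = 1/24
Total weight = 1/30 + 1/24 = 3/40
P(Z=0 | obs) = 1/30 / 3/40 = 4/9
P(Z=1 | obs) = 1/24 / 3/40 = 5/9

P(Z = 0 | obs) = 4/9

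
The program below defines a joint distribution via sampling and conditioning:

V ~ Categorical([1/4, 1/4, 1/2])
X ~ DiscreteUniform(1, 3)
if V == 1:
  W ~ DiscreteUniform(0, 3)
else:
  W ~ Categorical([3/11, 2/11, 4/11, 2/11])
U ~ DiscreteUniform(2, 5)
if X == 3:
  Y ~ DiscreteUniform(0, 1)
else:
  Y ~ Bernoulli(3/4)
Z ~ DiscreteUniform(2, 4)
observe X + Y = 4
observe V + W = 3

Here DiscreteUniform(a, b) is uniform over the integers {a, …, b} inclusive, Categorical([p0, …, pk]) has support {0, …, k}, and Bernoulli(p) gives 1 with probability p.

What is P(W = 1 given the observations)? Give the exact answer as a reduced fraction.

P(W = 1 | obs) = 16/35

Enumerate traces; 36 have nonzero weight after conditioning:
  (V=0, X=3, W=3, U=2, Y=1, Z=2) weight 1/1584
  (V=0, X=3, W=3, U=2, Y=1, Z=3) weight 1/1584
  (V=0, X=3, W=3, U=2, Y=1, Z=4) weight 1/1584
  (V=0, X=3, W=3, U=3, Y=1, Z=2) weight 1/1584
  (V=0, X=3, W=3, U=3, Y=1, Z=3) weight 1/1584
  (V=0, X=3, W=3, U=3, Y=1, Z=4) weight 1/1584
  (V=0, X=3, W=3, U=4, Y=1, Z=2) weight 1/1584
  (V=0, X=3, W=3, U=4, Y=1, Z=3) weight 1/1584
  (V=1, X=3, W=2, U=2, Y=1, Z=2) weight 1/1152
  (V=2, X=3, W=1, U=2, Y=1, Z=2) weight 1/792
  … 26 more
Group by W:
  weight(W=1) = 1/66
  weight(W=2) = 1/96
  weight(W=3) = 1/132
Total weight = 1/66 + 1/96 + 1/132 = 35/1056
P(W=1 | obs) = 1/66 / 35/1056 = 16/35
P(W=2 | obs) = 1/96 / 35/1056 = 11/35
P(W=3 | obs) = 1/132 / 35/1056 = 8/35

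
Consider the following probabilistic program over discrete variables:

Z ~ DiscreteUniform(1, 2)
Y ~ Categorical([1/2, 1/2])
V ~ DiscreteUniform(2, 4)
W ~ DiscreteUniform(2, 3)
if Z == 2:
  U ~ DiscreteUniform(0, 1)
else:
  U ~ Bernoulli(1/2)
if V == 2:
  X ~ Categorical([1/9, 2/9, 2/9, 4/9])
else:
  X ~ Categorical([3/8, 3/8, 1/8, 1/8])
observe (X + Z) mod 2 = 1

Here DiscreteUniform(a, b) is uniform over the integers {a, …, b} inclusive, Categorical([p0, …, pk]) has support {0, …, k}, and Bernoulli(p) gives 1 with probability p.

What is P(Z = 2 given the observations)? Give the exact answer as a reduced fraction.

P(Z = 2 | obs) = 5/9

Enumerate traces; 96 have nonzero weight after conditioning:
  (Z=1, Y=0, V=2, W=2, U=0, X=0) weight 1/432
  (Z=1, Y=0, V=2, W=2, U=0, X=2) weight 1/216
  (Z=1, Y=0, V=2, W=2, U=1, X=0) weight 1/432
  (Z=1, Y=0, V=2, W=2, U=1, X=2) weight 1/216
  (Z=1, Y=0, V=2, W=3, U=0, X=0) weight 1/432
  (Z=1, Y=0, V=2, W=3, U=0, X=2) weight 1/216
  (Z=1, Y=0, V=2, W=3, U=1, X=0) weight 1/432
  (Z=1, Y=0, V=2, W=3, U=1, X=2) weight 1/216
  (Z=2, Y=0, V=2, W=2, U=0, X=1) weight 1/216
  … 87 more
Group by Z:
  weight(Z=1) = 2/9
  weight(Z=2) = 5/18
Total weight = 2/9 + 5/18 = 1/2
P(Z=1 | obs) = 2/9 / 1/2 = 4/9
P(Z=2 | obs) = 5/18 / 1/2 = 5/9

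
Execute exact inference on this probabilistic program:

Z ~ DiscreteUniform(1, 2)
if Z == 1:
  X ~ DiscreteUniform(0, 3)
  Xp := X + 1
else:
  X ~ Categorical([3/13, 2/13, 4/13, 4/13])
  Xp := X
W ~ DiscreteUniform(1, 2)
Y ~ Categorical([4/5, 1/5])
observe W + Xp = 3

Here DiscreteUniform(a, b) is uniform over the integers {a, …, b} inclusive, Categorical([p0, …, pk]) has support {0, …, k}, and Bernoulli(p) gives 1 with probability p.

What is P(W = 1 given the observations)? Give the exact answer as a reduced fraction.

Enumerate traces; 8 have nonzero weight after conditioning:
  (Z=1, X=0, W=2, Y=0) weight 1/20
  (Z=1, X=0, W=2, Y=1) weight 1/80
  (Z=1, X=1, W=1, Y=0) weight 1/20
  (Z=1, X=1, W=1, Y=1) weight 1/80
  (Z=2, X=1, W=2, Y=0) weight 2/65
  (Z=2, X=1, W=2, Y=1) weight 1/130
  (Z=2, X=2, W=1, Y=0) weight 4/65
  (Z=2, X=2, W=1, Y=1) weight 1/65
Group by W:
  weight(W=1) = 29/208
  weight(W=2) = 21/208
Total weight = 29/208 + 21/208 = 25/104
P(W=1 | obs) = 29/208 / 25/104 = 29/50
P(W=2 | obs) = 21/208 / 25/104 = 21/50

P(W = 1 | obs) = 29/50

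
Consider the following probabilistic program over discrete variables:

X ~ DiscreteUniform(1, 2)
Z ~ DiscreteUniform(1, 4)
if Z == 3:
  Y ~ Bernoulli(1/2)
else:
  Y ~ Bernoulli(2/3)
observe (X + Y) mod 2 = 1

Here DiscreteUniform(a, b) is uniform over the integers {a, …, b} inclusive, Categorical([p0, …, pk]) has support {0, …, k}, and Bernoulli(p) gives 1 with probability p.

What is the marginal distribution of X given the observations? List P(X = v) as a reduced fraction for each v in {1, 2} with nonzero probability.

Enumerate traces; 8 have nonzero weight after conditioning:
  (X=1, Z=1, Y=0) weight 1/24
  (X=1, Z=2, Y=0) weight 1/24
  (X=1, Z=3, Y=0) weight 1/16
  (X=1, Z=4, Y=0) weight 1/24
  (X=2, Z=1, Y=1) weight 1/12
  (X=2, Z=2, Y=1) weight 1/12
  (X=2, Z=3, Y=1) weight 1/16
  (X=2, Z=4, Y=1) weight 1/12
Group by X:
  weight(X=1) = 3/16
  weight(X=2) = 5/16
Total weight = 3/16 + 5/16 = 1/2
P(X=1 | obs) = 3/16 / 1/2 = 3/8
P(X=2 | obs) = 5/16 / 1/2 = 5/8

P(X=1) = 3/8, P(X=2) = 5/8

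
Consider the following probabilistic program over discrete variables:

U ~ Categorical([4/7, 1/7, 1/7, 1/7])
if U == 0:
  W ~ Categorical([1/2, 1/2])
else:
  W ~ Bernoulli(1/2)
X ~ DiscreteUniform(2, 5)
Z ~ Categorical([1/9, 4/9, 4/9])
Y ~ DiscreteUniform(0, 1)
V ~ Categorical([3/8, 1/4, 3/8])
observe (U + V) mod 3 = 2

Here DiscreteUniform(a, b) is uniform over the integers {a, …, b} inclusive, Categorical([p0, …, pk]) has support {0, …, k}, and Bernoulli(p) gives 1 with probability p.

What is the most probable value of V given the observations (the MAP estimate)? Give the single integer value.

argmax_v P(V = v | obs) = 2

Enumerate traces; 192 have nonzero weight after conditioning:
  (U=0, W=0, X=2, Z=0, Y=0, V=2) weight 1/672
  (U=0, W=0, X=2, Z=0, Y=1, V=2) weight 1/672
  (U=0, W=0, X=2, Z=1, Y=0, V=2) weight 1/168
  (U=0, W=0, X=2, Z=1, Y=1, V=2) weight 1/168
  (U=0, W=0, X=2, Z=2, Y=0, V=2) weight 1/168
  (U=0, W=0, X=2, Z=2, Y=1, V=2) weight 1/168
  (U=0, W=0, X=3, Z=0, Y=0, V=2) weight 1/672
  (U=0, W=0, X=3, Z=0, Y=1, V=2) weight 1/672
  (U=1, W=0, X=2, Z=0, Y=0, V=1) weight 1/4032
  (U=2, W=0, X=2, Z=0, Y=0, V=0) weight 1/2688
  … 182 more
Group by V:
  weight(V=0) = 3/56
  weight(V=1) = 1/28
  weight(V=2) = 15/56
Total weight = 3/56 + 1/28 + 15/56 = 5/14
P(V=0 | obs) = 3/56 / 5/14 = 3/20
P(V=1 | obs) = 1/28 / 5/14 = 1/10
P(V=2 | obs) = 15/56 / 5/14 = 3/4
argmax = 2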